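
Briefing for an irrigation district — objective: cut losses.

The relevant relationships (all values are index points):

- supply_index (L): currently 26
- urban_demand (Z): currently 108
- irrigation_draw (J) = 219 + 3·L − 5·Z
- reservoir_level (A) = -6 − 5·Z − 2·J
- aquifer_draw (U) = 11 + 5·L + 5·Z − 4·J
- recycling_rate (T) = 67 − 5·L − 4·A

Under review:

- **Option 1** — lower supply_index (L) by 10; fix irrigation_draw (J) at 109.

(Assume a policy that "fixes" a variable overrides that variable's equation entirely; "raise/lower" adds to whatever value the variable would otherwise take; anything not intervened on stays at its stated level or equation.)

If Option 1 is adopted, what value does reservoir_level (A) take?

-764

Option 1 (L − 10, J := 109):
  L = 26 − 10 = 16
  Z = 108
  J = 109
  A = -6 − 5·108 − 2·109 = -764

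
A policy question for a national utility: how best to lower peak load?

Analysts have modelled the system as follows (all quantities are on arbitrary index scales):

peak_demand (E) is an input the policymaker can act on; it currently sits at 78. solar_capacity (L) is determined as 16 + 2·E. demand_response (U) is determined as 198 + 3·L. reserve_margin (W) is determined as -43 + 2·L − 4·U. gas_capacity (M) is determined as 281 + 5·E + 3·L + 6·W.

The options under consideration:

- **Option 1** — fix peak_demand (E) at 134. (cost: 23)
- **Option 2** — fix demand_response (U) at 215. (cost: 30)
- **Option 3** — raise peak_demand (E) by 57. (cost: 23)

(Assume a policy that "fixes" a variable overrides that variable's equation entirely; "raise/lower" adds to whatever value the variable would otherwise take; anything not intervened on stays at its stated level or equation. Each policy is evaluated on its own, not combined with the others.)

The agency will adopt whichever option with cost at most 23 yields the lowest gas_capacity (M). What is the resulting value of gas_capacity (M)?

Option 1 (E := 134):
  E = 134
  L = 16 + 2·134 = 284
  U = 198 + 3·284 = 1050
  W = -43 + 2·284 − 4·1050 = -3675
  M = 281 + 5·134 + 3·284 + 6·(-3675) = -20247
Option 3 (E + 57):
  E = 78 + 57 = 135
  L = 16 + 2·135 = 286
  U = 198 + 3·286 = 1056
  W = -43 + 2·286 − 4·1056 = -3695
  M = 281 + 5·135 + 3·286 + 6·(-3695) = -20356
Comparing — Option 1: M=-20247, Option 3: M=-20356. Lowest is -20356 (Option 3).

-20356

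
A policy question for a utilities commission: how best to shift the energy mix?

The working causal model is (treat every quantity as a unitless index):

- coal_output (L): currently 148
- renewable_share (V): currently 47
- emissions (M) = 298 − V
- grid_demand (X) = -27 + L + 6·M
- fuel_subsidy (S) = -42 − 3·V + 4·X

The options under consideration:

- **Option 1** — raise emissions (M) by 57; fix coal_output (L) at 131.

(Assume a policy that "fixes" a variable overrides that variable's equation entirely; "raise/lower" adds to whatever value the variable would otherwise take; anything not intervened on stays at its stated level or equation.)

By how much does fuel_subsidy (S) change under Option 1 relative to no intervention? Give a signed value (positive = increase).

1300

Baseline:
  L = 148
  V = 47
  M = 298 − 47 = 251
  X = -27 + 148 + 6·251 = 1627
  S = -42 − 3·47 + 4·1627 = 6325
Option 1 (M + 57, L := 131):
  L = 131
  V = 47
  M = 298 − 47 (+57 from intervention) = 308
  X = -27 + 131 + 6·308 = 1952
  S = -42 − 3·47 + 4·1952 = 7625
Change in S: 7625 − 6325 = 1300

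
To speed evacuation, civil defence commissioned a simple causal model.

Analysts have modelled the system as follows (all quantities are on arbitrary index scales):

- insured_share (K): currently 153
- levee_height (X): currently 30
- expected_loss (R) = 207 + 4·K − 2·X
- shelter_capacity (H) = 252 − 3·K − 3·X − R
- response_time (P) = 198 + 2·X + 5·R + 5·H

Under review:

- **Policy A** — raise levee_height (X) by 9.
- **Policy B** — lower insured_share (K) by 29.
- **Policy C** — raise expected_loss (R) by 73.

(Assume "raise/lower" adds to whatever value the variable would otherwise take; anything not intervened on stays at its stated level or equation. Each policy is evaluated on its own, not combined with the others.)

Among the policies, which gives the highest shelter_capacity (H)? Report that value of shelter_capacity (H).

-853

Policy A (X + 9):
  K = 153
  X = 30 + 9 = 39
  R = 207 + 4·153 − 2·39 = 741
  H = 252 − 3·153 − 3·39 − 741 = -1065
Policy B (K − 29):
  K = 153 − 29 = 124
  X = 30
  R = 207 + 4·124 − 2·30 = 643
  H = 252 − 3·124 − 3·30 − 643 = -853
Policy C (R + 73):
  K = 153
  X = 30
  R = 207 + 4·153 − 2·30 (+73 from intervention) = 832
  H = 252 − 3·153 − 3·30 − 832 = -1129
Comparing — Policy A: H=-1065, Policy B: H=-853, Policy C: H=-1129. Highest is -853 (Policy B).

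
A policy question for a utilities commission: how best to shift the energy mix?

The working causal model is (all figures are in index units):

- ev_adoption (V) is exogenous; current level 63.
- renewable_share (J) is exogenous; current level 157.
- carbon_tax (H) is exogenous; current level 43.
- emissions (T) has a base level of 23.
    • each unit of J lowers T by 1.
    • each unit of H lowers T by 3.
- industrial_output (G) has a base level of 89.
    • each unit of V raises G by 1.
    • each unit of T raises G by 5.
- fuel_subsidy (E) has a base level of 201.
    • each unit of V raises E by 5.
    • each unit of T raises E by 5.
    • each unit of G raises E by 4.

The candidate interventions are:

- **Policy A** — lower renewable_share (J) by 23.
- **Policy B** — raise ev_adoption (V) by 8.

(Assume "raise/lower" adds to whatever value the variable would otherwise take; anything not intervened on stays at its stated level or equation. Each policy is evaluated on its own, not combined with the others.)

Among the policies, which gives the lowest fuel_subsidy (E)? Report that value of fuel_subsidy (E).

-5379

Policy A (J − 23):
  V = 63
  J = 157 − 23 = 134
  H = 43
  T = 23 − 134 − 3·43 = -240
  G = 89 + 63 + 5·(-240) = -1048
  E = 201 + 5·63 + 5·(-240) + 4·(-1048) = -4876
Policy B (V + 8):
  V = 63 + 8 = 71
  J = 157
  H = 43
  T = 23 − 157 − 3·43 = -263
  G = 89 + 71 + 5·(-263) = -1155
  E = 201 + 5·71 + 5·(-263) + 4·(-1155) = -5379
Comparing — Policy A: E=-4876, Policy B: E=-5379. Lowest is -5379 (Policy B).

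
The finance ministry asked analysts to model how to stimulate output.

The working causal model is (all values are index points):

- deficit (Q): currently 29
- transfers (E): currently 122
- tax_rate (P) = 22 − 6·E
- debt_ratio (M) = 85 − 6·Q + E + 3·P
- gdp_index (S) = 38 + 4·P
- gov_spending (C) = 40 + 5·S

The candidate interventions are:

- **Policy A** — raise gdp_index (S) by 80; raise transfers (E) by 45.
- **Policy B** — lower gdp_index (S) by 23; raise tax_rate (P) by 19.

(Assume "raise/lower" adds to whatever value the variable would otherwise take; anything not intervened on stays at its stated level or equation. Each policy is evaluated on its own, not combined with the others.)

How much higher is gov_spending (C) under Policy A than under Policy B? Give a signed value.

-5265

Policy A (S + 80, E + 45):
  E = 122 + 45 = 167
  P = 22 − 6·167 = -980
  S = 38 + 4·(-980) (+80 from intervention) = -3802
  C = 40 + 5·(-3802) = -18970
Policy B (S − 23, P + 19):
  E = 122
  P = 22 − 6·122 (+19 from intervention) = -691
  S = 38 + 4·(-691) (−23 from intervention) = -2749
  C = 40 + 5·(-2749) = -13705
C: -18970 − (-13705) = -5265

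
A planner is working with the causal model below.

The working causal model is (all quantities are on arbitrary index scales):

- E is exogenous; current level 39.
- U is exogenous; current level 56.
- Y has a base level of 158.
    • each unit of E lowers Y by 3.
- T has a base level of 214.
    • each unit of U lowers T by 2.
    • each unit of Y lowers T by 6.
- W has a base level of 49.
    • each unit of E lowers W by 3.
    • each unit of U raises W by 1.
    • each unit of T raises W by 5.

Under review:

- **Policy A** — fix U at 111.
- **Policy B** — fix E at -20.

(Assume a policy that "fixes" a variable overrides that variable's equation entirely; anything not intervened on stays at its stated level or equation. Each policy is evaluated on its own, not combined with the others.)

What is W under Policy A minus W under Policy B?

4638

Policy A (U := 111):
  E = 39
  U = 111
  Y = 158 − 3·39 = 41
  T = 214 − 2·111 − 6·41 = -254
  W = 49 − 3·39 + 111 + 5·(-254) = -1227
Policy B (E := -20):
  E = -20
  U = 56
  Y = 158 − 3·(-20) = 218
  T = 214 − 2·56 − 6·218 = -1206
  W = 49 − 3·(-20) + 56 + 5·(-1206) = -5865
W: -1227 − (-5865) = 4638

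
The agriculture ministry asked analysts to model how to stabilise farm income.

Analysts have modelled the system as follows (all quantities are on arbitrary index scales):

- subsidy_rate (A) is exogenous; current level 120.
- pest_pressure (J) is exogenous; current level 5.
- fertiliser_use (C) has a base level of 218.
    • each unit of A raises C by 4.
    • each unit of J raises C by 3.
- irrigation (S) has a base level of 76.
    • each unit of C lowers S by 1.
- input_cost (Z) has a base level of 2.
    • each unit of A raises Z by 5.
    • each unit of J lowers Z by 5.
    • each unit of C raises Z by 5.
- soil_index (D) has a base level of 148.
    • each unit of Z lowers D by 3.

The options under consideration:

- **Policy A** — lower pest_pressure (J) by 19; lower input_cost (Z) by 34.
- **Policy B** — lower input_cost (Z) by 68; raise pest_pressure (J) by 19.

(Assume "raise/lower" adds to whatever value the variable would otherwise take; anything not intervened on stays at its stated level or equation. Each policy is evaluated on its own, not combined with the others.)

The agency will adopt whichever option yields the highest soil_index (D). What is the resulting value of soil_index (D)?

-11606

Policy A (J − 19, Z − 34):
  A = 120
  J = 5 − 19 = -14
  C = 218 + 4·120 + 3·(-14) = 656
  Z = 2 + 5·120 − 5·(-14) + 5·656 (−34 from intervention) = 3918
  D = 148 − 3·3918 = -11606
Policy B (Z − 68, J + 19):
  A = 120
  J = 5 + 19 = 24
  C = 218 + 4·120 + 3·24 = 770
  Z = 2 + 5·120 − 5·24 + 5·770 (−68 from intervention) = 4264
  D = 148 − 3·4264 = -12644
Comparing — Policy A: D=-11606, Policy B: D=-12644. Highest is -11606 (Policy A).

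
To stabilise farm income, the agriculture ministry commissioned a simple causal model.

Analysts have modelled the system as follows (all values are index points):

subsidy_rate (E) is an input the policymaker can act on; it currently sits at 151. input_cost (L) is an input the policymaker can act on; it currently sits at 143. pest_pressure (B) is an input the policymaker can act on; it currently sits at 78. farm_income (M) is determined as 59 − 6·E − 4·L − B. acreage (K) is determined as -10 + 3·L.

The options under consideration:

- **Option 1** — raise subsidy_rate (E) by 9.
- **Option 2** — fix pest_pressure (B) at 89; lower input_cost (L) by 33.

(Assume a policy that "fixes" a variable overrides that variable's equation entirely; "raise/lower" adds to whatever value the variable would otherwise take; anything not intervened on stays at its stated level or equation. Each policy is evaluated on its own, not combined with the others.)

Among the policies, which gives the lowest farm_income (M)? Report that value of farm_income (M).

Option 1 (E + 9):
  E = 151 + 9 = 160
  L = 143
  B = 78
  M = 59 − 6·160 − 4·143 − 78 = -1551
Option 2 (B := 89, L − 33):
  E = 151
  L = 143 − 33 = 110
  B = 89
  M = 59 − 6·151 − 4·110 − 89 = -1376
Comparing — Option 1: M=-1551, Option 2: M=-1376. Lowest is -1551 (Option 1).

-1551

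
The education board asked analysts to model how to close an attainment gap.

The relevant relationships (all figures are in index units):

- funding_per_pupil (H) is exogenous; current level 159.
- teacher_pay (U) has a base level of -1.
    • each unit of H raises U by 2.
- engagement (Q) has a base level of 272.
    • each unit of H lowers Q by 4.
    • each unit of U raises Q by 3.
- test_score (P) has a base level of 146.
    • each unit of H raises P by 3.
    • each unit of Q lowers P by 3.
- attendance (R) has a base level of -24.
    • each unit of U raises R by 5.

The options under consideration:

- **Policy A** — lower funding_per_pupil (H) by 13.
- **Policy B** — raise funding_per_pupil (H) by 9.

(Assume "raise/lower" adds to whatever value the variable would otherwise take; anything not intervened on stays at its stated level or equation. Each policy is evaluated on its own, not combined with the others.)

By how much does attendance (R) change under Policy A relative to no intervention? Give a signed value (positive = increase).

Baseline:
  H = 159
  U = -1 + 2·159 = 317
  R = -24 + 5·317 = 1561
Policy A (H − 13):
  H = 159 − 13 = 146
  U = -1 + 2·146 = 291
  R = -24 + 5·291 = 1431
Change in R: 1431 − 1561 = -130

-130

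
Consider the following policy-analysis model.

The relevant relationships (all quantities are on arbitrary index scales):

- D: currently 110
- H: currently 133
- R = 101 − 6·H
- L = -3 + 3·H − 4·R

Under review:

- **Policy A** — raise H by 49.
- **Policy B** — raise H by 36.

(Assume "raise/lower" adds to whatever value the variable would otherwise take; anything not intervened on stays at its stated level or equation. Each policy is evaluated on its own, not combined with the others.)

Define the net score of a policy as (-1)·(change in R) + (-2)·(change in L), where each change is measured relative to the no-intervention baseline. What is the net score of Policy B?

Baseline:
  H = 133
  R = 101 − 6·133 = -697
  L = -3 + 3·133 − 4·(-697) = 3184
Policy B (H + 36):
  H = 133 + 36 = 169
  R = 101 − 6·169 = -913
  L = -3 + 3·169 − 4·(-913) = 4156
ΔR = -913 − (-697) = -216; ΔL = 4156 − 3184 = 972
Score = (-1)·(-216) + (-2)·972 = -1728

-1728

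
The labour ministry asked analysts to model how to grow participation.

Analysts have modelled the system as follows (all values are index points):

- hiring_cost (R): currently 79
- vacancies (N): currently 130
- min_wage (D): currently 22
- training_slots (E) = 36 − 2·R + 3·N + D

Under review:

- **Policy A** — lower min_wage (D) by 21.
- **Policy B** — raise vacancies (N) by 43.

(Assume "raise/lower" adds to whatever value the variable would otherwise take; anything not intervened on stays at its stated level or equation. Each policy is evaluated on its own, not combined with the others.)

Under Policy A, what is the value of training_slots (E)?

Policy A (D − 21):
  R = 79
  N = 130
  D = 22 − 21 = 1
  E = 36 − 2·79 + 3·130 + 1 = 269

269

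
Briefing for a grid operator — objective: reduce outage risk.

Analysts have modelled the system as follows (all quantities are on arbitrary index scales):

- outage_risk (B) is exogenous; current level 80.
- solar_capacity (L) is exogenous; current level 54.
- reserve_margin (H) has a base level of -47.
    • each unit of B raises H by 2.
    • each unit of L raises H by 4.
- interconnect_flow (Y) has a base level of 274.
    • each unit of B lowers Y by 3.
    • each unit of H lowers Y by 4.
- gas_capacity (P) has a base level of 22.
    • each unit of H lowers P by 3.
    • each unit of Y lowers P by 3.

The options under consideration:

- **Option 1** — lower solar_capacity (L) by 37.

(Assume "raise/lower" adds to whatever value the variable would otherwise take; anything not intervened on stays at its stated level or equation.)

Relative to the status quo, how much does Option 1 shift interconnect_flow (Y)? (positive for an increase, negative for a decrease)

Baseline:
  B = 80
  L = 54
  H = -47 + 2·80 + 4·54 = 329
  Y = 274 − 3·80 − 4·329 = -1282
Option 1 (L − 37):
  B = 80
  L = 54 − 37 = 17
  H = -47 + 2·80 + 4·17 = 181
  Y = 274 − 3·80 − 4·181 = -690
Change in Y: -690 − (-1282) = 592

592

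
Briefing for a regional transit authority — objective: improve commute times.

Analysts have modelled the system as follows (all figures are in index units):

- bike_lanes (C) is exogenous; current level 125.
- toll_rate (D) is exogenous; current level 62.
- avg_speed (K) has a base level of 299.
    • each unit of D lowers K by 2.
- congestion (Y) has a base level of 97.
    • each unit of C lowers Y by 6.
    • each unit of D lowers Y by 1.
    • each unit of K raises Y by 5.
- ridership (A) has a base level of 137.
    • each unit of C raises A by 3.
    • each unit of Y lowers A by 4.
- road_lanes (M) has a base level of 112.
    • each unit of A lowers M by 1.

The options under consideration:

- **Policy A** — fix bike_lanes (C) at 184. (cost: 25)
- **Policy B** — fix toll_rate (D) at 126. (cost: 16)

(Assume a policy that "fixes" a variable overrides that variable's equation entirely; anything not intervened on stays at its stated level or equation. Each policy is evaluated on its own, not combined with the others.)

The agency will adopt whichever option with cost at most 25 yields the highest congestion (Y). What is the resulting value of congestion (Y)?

Policy A (C := 184):
  C = 184
  D = 62
  K = 299 − 2·62 = 175
  Y = 97 − 6·184 − 62 + 5·175 = -194
Policy B (D := 126):
  C = 125
  D = 126
  K = 299 − 2·126 = 47
  Y = 97 − 6·125 − 126 + 5·47 = -544
Comparing — Policy A: Y=-194, Policy B: Y=-544. Highest is -194 (Policy A).

-194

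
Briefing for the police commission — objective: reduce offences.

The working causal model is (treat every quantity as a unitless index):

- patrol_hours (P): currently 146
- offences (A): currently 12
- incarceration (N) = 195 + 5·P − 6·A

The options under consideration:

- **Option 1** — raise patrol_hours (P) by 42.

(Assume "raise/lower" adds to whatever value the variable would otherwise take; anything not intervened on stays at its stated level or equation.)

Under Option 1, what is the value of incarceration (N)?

1063

Option 1 (P + 42):
  P = 146 + 42 = 188
  A = 12
  N = 195 + 5·188 − 6·12 = 1063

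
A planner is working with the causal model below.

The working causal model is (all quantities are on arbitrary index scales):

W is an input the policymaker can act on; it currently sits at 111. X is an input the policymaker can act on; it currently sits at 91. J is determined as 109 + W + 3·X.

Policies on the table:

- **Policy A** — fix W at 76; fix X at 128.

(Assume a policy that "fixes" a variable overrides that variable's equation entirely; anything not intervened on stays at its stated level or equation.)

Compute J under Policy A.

569

Policy A (W := 76, X := 128):
  W = 76
  X = 128
  J = 109 + 76 + 3·128 = 569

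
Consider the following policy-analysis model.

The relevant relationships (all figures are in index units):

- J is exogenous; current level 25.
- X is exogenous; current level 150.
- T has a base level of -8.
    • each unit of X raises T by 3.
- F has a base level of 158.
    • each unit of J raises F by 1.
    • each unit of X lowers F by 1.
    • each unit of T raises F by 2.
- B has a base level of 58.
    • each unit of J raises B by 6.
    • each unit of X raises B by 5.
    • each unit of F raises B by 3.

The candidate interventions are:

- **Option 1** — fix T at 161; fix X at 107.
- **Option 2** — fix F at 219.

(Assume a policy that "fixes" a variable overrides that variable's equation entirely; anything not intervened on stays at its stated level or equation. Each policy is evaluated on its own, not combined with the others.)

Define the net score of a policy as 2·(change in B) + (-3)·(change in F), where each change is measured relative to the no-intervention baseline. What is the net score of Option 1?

Baseline:
  J = 25
  X = 150
  T = -8 + 3·150 = 442
  F = 158 + 25 − 150 + 2·442 = 917
  B = 58 + 6·25 + 5·150 + 3·917 = 3709
Option 1 (T := 161, X := 107):
  J = 25
  X = 107
  T = 161
  F = 158 + 25 − 107 + 2·161 = 398
  B = 58 + 6·25 + 5·107 + 3·398 = 1937
ΔB = 1937 − 3709 = -1772; ΔF = 398 − 917 = -519
Score = 2·(-1772) + (-3)·(-519) = -1987

-1987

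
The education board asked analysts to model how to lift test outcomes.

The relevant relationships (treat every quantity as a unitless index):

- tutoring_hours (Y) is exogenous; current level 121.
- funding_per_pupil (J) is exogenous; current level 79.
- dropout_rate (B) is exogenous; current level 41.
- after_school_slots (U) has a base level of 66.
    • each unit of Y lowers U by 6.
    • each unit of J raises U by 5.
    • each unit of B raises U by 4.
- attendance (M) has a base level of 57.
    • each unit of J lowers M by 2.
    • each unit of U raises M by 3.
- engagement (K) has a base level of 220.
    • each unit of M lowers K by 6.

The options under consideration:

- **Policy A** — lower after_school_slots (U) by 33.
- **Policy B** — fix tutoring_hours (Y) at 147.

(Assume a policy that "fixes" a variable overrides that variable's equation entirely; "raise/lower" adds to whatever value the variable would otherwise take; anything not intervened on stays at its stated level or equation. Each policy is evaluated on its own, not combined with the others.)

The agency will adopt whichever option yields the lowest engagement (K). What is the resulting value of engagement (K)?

Policy A (U − 33):
  Y = 121
  J = 79
  B = 41
  U = 66 − 6·121 + 5·79 + 4·41 (−33 from intervention) = -134
  M = 57 − 2·79 + 3·(-134) = -503
  K = 220 − 6·(-503) = 3238
Policy B (Y := 147):
  Y = 147
  J = 79
  B = 41
  U = 66 − 6·147 + 5·79 + 4·41 = -257
  M = 57 − 2·79 + 3·(-257) = -872
  K = 220 − 6·(-872) = 5452
Comparing — Policy A: K=3238, Policy B: K=5452. Lowest is 3238 (Policy A).

3238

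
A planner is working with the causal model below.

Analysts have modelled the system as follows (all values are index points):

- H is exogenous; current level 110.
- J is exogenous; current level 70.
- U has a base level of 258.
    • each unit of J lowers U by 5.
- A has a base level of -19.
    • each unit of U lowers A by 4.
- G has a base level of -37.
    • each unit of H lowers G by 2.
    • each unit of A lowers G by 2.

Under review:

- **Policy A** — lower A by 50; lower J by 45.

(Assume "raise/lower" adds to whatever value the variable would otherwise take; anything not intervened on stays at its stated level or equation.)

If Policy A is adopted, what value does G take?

Policy A (A − 50, J − 45):
  H = 110
  J = 70 − 45 = 25
  U = 258 − 5·25 = 133
  A = -19 − 4·133 (−50 from intervention) = -601
  G = -37 − 2·110 − 2·(-601) = 945

945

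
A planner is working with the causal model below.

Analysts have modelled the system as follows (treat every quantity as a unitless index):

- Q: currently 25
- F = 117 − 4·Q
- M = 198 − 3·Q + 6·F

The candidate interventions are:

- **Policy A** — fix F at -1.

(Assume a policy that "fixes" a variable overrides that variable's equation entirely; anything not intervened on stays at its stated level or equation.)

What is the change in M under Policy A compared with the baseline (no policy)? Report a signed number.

-108

Baseline:
  Q = 25
  F = 117 − 4·25 = 17
  M = 198 − 3·25 + 6·17 = 225
Policy A (F := -1):
  Q = 25
  F = -1
  M = 198 − 3·25 + 6·(-1) = 117
Change in M: 117 − 225 = -108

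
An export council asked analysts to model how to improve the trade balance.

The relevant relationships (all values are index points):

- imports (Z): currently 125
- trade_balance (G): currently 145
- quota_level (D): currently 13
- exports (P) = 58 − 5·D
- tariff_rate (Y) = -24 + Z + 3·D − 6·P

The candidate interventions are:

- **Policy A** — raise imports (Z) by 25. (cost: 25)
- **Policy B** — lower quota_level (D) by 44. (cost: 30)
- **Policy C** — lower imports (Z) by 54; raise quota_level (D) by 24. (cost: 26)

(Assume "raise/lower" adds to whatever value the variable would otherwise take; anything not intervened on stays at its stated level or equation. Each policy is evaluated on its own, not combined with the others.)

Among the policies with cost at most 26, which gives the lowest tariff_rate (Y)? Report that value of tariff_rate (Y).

Policy A (Z + 25):
  Z = 125 + 25 = 150
  D = 13
  P = 58 − 5·13 = -7
  Y = -24 + 150 + 3·13 − 6·(-7) = 207
Policy C (Z − 54, D + 24):
  Z = 125 − 54 = 71
  D = 13 + 24 = 37
  P = 58 − 5·37 = -127
  Y = -24 + 71 + 3·37 − 6·(-127) = 920
Comparing — Policy A: Y=207, Policy C: Y=920. Lowest is 207 (Policy A).

207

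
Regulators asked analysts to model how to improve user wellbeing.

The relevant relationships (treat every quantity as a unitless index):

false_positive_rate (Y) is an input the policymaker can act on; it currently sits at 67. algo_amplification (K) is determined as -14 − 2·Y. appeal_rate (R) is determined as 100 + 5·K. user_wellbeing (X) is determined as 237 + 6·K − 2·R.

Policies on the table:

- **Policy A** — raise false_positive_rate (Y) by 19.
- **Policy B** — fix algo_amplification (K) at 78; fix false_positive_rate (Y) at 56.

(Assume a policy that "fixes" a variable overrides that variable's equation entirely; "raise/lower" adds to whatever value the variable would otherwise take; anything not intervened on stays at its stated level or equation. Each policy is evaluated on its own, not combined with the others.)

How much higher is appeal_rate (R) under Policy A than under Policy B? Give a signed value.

Policy A (Y + 19):
  Y = 67 + 19 = 86
  K = -14 − 2·86 = -186
  R = 100 + 5·(-186) = -830
Policy B (K := 78, Y := 56):
  Y = 56
  K = 78
  R = 100 + 5·78 = 490
R: -830 − 490 = -1320

-1320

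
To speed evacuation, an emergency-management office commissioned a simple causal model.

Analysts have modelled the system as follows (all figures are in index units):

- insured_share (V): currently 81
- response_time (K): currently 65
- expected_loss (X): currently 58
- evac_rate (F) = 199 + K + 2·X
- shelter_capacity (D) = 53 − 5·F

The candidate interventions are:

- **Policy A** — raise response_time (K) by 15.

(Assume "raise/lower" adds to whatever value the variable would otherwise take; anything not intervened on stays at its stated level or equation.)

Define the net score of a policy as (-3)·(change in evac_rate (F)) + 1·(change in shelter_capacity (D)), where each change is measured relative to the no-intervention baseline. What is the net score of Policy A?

-120

Baseline:
  K = 65
  X = 58
  F = 199 + 65 + 2·58 = 380
  D = 53 − 5·380 = -1847
Policy A (K + 15):
  K = 65 + 15 = 80
  X = 58
  F = 199 + 80 + 2·58 = 395
  D = 53 − 5·395 = -1922
ΔF = 395 − 380 = 15; ΔD = -1922 − (-1847) = -75
Score = (-3)·15 + 1·(-75) = -120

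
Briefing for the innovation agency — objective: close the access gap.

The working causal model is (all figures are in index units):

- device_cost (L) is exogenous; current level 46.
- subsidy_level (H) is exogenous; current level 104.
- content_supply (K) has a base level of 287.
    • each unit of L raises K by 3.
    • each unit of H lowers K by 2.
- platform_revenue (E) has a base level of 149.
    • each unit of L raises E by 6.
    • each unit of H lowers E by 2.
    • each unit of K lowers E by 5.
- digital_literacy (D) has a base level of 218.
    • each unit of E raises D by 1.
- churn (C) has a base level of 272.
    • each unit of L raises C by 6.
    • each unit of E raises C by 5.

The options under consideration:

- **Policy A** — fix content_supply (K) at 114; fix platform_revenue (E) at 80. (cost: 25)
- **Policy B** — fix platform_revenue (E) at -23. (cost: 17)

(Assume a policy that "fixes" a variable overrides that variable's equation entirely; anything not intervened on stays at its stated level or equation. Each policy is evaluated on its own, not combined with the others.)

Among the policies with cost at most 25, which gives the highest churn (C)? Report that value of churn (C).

948

Policy A (K := 114, E := 80):
  L = 46
  H = 104
  K = 114
  E = 80
  C = 272 + 6·46 + 5·80 = 948
Policy B (E := -23):
  L = 46
  H = 104
  K = 287 + 3·46 − 2·104 = 217
  E = -23
  C = 272 + 6·46 + 5·(-23) = 433
Comparing — Policy A: C=948, Policy B: C=433. Highest is 948 (Policy A).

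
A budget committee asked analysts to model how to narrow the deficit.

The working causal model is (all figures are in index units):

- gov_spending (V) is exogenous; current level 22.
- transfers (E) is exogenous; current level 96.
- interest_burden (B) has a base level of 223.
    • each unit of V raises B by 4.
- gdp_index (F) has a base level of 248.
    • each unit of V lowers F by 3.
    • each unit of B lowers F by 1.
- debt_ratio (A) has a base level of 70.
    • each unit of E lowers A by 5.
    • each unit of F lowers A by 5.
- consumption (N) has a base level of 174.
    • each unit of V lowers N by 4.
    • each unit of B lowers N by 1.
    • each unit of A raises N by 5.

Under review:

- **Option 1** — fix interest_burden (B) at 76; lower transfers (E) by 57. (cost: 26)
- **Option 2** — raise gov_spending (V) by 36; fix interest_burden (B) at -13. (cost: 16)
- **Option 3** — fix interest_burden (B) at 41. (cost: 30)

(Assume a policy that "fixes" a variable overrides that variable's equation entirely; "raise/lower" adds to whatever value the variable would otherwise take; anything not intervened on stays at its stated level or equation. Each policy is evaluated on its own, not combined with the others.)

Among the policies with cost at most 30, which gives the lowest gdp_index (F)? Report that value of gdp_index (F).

87

Option 1 (B := 76, E − 57):
  V = 22
  B = 76
  F = 248 − 3·22 − 76 = 106
Option 2 (V + 36, B := -13):
  V = 22 + 36 = 58
  B = -13
  F = 248 − 3·58 − (-13) = 87
Option 3 (B := 41):
  V = 22
  B = 41
  F = 248 − 3·22 − 41 = 141
Comparing — Option 1: F=106, Option 2: F=87, Option 3: F=141. Lowest is 87 (Option 2).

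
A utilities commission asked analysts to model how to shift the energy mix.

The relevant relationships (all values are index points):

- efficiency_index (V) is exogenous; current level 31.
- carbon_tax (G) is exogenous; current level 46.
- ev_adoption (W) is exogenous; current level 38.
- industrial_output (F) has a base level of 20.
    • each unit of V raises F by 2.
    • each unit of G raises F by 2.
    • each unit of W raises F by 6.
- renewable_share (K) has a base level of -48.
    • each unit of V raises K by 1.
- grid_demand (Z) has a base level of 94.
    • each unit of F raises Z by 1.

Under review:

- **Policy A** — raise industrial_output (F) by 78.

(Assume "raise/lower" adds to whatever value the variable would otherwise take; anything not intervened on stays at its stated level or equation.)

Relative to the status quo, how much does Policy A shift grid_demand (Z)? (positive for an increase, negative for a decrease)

78

Baseline:
  V = 31
  G = 46
  W = 38
  F = 20 + 2·31 + 2·46 + 6·38 = 402
  Z = 94 + 402 = 496
Policy A (F + 78):
  V = 31
  G = 46
  W = 38
  F = 20 + 2·31 + 2·46 + 6·38 (+78 from intervention) = 480
  Z = 94 + 480 = 574
Change in Z: 574 − 496 = 78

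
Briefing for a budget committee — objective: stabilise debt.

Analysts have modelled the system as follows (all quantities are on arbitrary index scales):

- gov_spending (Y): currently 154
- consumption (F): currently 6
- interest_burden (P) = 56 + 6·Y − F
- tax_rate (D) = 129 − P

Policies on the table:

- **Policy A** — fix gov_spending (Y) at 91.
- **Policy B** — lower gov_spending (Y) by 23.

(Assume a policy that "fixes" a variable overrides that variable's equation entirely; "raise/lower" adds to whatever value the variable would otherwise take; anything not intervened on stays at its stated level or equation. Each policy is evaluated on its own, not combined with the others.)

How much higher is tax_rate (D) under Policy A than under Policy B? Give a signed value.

Policy A (Y := 91):
  Y = 91
  F = 6
  P = 56 + 6·91 − 6 = 596
  D = 129 − 596 = -467
Policy B (Y − 23):
  Y = 154 − 23 = 131
  F = 6
  P = 56 + 6·131 − 6 = 836
  D = 129 − 836 = -707
D: -467 − (-707) = 240

240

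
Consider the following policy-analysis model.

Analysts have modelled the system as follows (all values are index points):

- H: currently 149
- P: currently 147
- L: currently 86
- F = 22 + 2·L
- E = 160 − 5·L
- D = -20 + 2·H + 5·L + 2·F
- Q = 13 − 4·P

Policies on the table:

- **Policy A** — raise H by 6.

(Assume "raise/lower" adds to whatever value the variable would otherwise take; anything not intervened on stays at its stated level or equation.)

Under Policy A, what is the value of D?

Policy A (H + 6):
  H = 149 + 6 = 155
  L = 86
  F = 22 + 2·86 = 194
  D = -20 + 2·155 + 5·86 + 2·194 = 1108

1108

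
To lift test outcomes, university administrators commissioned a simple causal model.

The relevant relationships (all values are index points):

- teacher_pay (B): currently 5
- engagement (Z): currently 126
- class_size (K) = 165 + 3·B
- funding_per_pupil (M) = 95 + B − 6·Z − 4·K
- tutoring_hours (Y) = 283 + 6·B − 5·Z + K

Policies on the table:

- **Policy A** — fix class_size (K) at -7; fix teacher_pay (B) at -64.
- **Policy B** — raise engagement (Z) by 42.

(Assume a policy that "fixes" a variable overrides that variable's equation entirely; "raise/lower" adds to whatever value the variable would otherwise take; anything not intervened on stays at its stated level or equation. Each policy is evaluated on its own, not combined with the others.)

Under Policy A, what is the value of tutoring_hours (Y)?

Policy A (K := -7, B := -64):
  B = -64
  Z = 126
  K = -7
  Y = 283 + 6·(-64) − 5·126 + (-7) = -738

-738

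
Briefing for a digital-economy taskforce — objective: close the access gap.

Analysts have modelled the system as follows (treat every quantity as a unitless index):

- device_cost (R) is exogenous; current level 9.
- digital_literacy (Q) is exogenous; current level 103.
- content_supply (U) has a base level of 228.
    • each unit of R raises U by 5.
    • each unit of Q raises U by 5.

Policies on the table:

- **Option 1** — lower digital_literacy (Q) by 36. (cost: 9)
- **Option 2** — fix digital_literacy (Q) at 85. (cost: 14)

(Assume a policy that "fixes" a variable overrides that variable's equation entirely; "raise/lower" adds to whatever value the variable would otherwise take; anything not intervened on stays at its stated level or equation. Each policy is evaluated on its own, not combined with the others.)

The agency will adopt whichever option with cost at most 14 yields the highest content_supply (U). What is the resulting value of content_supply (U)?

Option 1 (Q − 36):
  R = 9
  Q = 103 − 36 = 67
  U = 228 + 5·9 + 5·67 = 608
Option 2 (Q := 85):
  R = 9
  Q = 85
  U = 228 + 5·9 + 5·85 = 698
Comparing — Option 1: U=608, Option 2: U=698. Highest is 698 (Option 2).

698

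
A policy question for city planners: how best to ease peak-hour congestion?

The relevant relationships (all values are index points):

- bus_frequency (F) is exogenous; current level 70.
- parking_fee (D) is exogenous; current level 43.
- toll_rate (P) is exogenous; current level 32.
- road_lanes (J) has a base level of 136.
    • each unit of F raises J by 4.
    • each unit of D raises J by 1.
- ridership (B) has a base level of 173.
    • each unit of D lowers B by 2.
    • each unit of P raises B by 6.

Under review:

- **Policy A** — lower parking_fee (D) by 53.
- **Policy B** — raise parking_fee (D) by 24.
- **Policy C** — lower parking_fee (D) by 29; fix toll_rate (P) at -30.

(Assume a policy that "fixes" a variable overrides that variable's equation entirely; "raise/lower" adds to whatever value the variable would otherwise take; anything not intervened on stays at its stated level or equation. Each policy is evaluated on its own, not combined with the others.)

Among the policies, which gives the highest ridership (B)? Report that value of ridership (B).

385

Policy A (D − 53):
  D = 43 − 53 = -10
  P = 32
  B = 173 − 2·(-10) + 6·32 = 385
Policy B (D + 24):
  D = 43 + 24 = 67
  P = 32
  B = 173 − 2·67 + 6·32 = 231
Policy C (D − 29, P := -30):
  D = 43 − 29 = 14
  P = -30
  B = 173 − 2·14 + 6·(-30) = -35
Comparing — Policy A: B=385, Policy B: B=231, Policy C: B=-35. Highest is 385 (Policy A).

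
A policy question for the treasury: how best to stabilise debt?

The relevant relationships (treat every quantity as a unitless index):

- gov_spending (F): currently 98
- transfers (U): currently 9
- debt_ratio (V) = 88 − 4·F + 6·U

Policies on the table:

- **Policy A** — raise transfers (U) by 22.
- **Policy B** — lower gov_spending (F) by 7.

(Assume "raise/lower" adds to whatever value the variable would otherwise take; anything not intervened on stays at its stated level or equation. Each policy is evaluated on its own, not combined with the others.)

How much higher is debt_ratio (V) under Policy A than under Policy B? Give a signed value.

104

Policy A (U + 22):
  F = 98
  U = 9 + 22 = 31
  V = 88 − 4·98 + 6·31 = -118
Policy B (F − 7):
  F = 98 − 7 = 91
  U = 9
  V = 88 − 4·91 + 6·9 = -222
V: -118 − (-222) = 104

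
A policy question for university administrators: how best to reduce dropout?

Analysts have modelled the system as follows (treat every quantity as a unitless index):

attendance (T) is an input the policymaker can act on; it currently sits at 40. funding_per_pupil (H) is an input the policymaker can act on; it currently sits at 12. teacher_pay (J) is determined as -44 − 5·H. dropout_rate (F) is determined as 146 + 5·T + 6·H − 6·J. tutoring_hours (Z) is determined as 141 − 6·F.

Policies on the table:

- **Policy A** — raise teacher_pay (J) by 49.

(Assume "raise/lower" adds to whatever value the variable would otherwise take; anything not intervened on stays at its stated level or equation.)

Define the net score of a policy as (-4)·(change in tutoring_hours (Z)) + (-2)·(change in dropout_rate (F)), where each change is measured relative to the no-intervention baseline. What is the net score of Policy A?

-6468

Baseline:
  T = 40
  H = 12
  J = -44 − 5·12 = -104
  F = 146 + 5·40 + 6·12 − 6·(-104) = 1042
  Z = 141 − 6·1042 = -6111
Policy A (J + 49):
  T = 40
  H = 12
  J = -44 − 5·12 (+49 from intervention) = -55
  F = 146 + 5·40 + 6·12 − 6·(-55) = 748
  Z = 141 − 6·748 = -4347
ΔZ = -4347 − (-6111) = 1764; ΔF = 748 − 1042 = -294
Score = (-4)·1764 + (-2)·(-294) = -6468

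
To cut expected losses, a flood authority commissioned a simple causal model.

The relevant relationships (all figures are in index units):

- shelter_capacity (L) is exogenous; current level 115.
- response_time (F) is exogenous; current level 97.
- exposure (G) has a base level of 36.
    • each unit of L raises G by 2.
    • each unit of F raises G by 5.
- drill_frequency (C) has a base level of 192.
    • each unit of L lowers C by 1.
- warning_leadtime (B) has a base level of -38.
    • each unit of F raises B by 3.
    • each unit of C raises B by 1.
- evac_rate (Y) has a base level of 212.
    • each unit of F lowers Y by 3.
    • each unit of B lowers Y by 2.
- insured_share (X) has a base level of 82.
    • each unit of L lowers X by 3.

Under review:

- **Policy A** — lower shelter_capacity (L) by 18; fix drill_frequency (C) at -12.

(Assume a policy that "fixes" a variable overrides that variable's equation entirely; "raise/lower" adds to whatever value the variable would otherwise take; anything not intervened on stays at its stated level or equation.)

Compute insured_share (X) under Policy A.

Policy A (L − 18, C := -12):
  L = 115 − 18 = 97
  X = 82 − 3·97 = -209

-209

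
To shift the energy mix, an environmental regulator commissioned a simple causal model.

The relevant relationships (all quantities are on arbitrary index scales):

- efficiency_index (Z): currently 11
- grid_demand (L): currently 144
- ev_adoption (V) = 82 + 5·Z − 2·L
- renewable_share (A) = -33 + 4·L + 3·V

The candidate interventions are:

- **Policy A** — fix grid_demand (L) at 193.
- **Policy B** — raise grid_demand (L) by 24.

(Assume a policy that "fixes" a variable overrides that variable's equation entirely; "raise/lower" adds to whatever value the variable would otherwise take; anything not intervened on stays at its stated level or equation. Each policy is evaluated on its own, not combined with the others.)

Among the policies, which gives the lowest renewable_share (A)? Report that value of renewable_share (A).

-8

Policy A (L := 193):
  Z = 11
  L = 193
  V = 82 + 5·11 − 2·193 = -249
  A = -33 + 4·193 + 3·(-249) = -8
Policy B (L + 24):
  Z = 11
  L = 144 + 24 = 168
  V = 82 + 5·11 − 2·168 = -199
  A = -33 + 4·168 + 3·(-199) = 42
Comparing — Policy A: A=-8, Policy B: A=42. Lowest is -8 (Policy A).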